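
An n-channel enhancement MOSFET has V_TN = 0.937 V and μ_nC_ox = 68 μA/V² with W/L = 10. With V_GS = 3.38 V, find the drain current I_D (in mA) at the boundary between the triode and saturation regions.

At the boundary V_DS = V_ov = V_GS − V_TN = 3.38 − 0.937 = 2.44 V.
k_n = μ_nC_ox · (W/L) = 0.68 mA/V².
I_D = ½ k_n V_ov² = 0.5 × 0.68 × 2.44² = 2.03 mA.

I_D = 2.03 mA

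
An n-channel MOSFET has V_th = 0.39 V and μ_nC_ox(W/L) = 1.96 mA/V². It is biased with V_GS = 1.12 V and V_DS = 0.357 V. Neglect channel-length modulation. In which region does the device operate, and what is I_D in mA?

Triode; I_D = 0.386 mA

V_ov = V_GS − V_th = 1.12 − 0.39 = 0.73 V.
Since V_DS = 0.357 V < V_ov = 0.73 V, the device is in the triode region.
I_D = k_n [V_ov · V_DS − ½ V_DS²] = 1.96 × [0.73 × 0.357 − 0.5 × 0.357²] = 0.386 mA.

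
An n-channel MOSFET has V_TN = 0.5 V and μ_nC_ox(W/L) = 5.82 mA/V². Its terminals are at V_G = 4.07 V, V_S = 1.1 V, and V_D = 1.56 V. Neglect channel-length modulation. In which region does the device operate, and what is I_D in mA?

V_GS = V_G − V_S = 4.07 − 1.1 = 2.97 V; V_DS = V_D − V_S = 1.56 − 1.1 = 0.46 V.
V_ov = V_GS − V_TN = 2.97 − 0.5 = 2.47 V.
Since V_DS = 0.46 V < V_ov = 2.47 V, the device is in the triode region.
I_D = k_n [V_ov · V_DS − ½ V_DS²] = 5.82 × [2.47 × 0.46 − 0.5 × 0.46²] = 6 mA.

Triode; I_D = 6.00 mA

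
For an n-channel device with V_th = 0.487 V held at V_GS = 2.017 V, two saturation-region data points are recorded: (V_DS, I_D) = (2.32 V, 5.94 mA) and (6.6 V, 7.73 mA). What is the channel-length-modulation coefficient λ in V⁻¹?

With V_GS fixed, I_D ∝ (1 + λ V_DS) in saturation, so I_D2/I_D1 = (1 + λ V_DS2)/(1 + λ V_DS1).
7.73/5.94 = 1.301 = (1 + 6.6 λ)/(1 + 2.32 λ).
Solving: λ (I_D1 V_DS2 − I_D2 V_DS1) = I_D2 − I_D1, so λ = (7.73 − 5.94) / (5.94 × 6.6 − 7.73 × 2.32) = 1.79 / 21.3 = 0.0842 V⁻¹.

λ = 0.0842 V⁻¹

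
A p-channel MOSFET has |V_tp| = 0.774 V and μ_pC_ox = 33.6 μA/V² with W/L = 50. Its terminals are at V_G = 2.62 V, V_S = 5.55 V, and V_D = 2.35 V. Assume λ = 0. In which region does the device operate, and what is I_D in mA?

Saturation; I_D = 3.90 mA

V_SG = V_S − V_G = 5.55 − 2.62 = 2.93 V; V_SD = V_S − V_D = 5.55 − 2.35 = 3.2 V.
k_p = μ_pC_ox · (W/L) = 1.68 mA/V².
V_ov = V_SG − |V_tp| = 2.93 − 0.774 = 2.16 V.
Since V_SD = 3.2 V ≥ V_ov = 2.16 V, the device is in saturation.
I_D = ½ k_p V_ov² = 0.5 × 1.68 × 2.16² = 3.9 mA.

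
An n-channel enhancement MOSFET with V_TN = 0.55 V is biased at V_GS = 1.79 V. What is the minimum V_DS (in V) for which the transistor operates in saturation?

The boundary between triode and saturation is V_DS = V_GS − V_TN = V_ov.
V_ov = 1.79 − 0.55 = 1.24 V.

V_DS,sat = 1.24 V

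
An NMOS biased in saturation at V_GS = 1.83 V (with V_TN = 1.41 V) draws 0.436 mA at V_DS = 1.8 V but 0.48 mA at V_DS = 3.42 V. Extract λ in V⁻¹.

With V_GS fixed, I_D ∝ (1 + λ V_DS) in saturation, so I_D2/I_D1 = (1 + λ V_DS2)/(1 + λ V_DS1).
0.48/0.436 = 1.101 = (1 + 3.42 λ)/(1 + 1.8 λ).
Solving: λ (I_D1 V_DS2 − I_D2 V_DS1) = I_D2 − I_D1, so λ = (0.48 − 0.436) / (0.436 × 3.42 − 0.48 × 1.8) = 0.044 / 0.627 = 0.0702 V⁻¹.

λ = 0.0702 V⁻¹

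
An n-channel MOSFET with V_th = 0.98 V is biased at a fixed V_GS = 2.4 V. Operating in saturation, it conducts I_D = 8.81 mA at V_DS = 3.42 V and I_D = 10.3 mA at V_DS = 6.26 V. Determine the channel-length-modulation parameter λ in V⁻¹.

λ = 0.0748 V⁻¹

With V_GS fixed, I_D ∝ (1 + λ V_DS) in saturation, so I_D2/I_D1 = (1 + λ V_DS2)/(1 + λ V_DS1).
10.3/8.81 = 1.169 = (1 + 6.26 λ)/(1 + 3.42 λ).
Solving: λ (I_D1 V_DS2 − I_D2 V_DS1) = I_D2 − I_D1, so λ = (10.3 − 8.81) / (8.81 × 6.26 − 10.3 × 3.42) = 1.49 / 19.9 = 0.0748 V⁻¹.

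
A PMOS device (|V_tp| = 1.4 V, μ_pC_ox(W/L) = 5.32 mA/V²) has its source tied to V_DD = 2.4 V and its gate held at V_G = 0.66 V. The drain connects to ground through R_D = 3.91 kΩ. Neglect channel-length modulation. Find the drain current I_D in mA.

I_D = 0.307 mA

V_SG = V_DD − V_G = 2.4 − 0.66 = 1.74 V, so V_ov = 1.74 − 1.4 = 0.34 V.
Assume saturation: I_D = ½ k_p V_ov² = 0.5 × 5.32 × 0.34² = 0.307 mA, giving V_SD = V_DD − I_D R_D = 2.4 − 0.307 × 3.91 = 1.2 V.
V_SD = 1.2 V ≥ V_ov = 0.34 V, confirming saturation.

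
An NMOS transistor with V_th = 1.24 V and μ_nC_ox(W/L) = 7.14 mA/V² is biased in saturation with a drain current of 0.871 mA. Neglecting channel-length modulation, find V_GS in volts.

V_GS = 1.73 V

In saturation I_D = ½ k_n (V_GS − V_th)², so V_GS − V_th = √(2 I_D / k_n) = √(2 × 0.871 / 7.14) = 0.494 V.
V_GS = 1.24 + 0.494 = 1.73 V.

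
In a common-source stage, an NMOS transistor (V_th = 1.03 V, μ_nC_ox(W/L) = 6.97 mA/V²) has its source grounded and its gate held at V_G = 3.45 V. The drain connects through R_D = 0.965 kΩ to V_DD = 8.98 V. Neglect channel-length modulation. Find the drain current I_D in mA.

I_D = 8.70 mA

V_GS = V_G = 3.45 V, so V_ov = 3.45 − 1.03 = 2.42 V.
Assume saturation: I_D = ½ k_n V_ov² = 0.5 × 6.97 × 2.42² = 20.4 mA, giving V_DS = V_DD − I_D R_D = 8.98 − 20.4 × 0.965 = -10.7 V.
But -10.7 V < V_ov = 2.42 V, so the device is actually in triode.
In triode I_D = k_n[V_ov V_DS − ½ V_DS²] and I_D = (V_DD − V_DS)/R_D. Equating: 3.36 V_DS² − 17.28 V_DS + 8.98 = 0, giving V_DS = 0.587 V (the root below V_ov).
I_D = (8.98 − 0.587) / 0.965 = 8.7 mA.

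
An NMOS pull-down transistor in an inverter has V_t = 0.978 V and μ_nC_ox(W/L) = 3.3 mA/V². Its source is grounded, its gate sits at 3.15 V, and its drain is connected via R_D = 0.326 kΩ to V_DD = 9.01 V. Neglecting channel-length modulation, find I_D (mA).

I_D = 7.78 mA

V_GS = V_G = 3.15 V, so V_ov = 3.15 − 0.978 = 2.17 V.
Assume saturation: I_D = ½ k_n V_ov² = 0.5 × 3.3 × 2.17² = 7.78 mA, giving V_DS = V_DD − I_D R_D = 9.01 − 7.78 × 0.326 = 6.47 V.
V_DS = 6.47 V ≥ V_ov = 2.17 V, confirming saturation.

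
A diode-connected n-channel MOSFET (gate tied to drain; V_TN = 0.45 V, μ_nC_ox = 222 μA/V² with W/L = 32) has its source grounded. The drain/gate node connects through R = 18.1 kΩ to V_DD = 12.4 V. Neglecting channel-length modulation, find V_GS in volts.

V_GS = 0.873 V

With gate tied to drain, V_GS = V_DS ≥ V_GS − V_TN, so the device is in saturation.
k_n = μ_nC_ox · (W/L) = 7.104 mA/V².
KCL at the drain: ½ k_n (V_GS − V_TN)² = (V_DD − V_GS)/R.
Let x = V_GS − 0.45. Then 64.3 x² + x − 11.95 = 0, giving x = 0.423 V (positive root), so V_GS = 0.873 V.
I_D = (V_DD − V_GS)/R = (12.4 − 0.873) / 18.1 = 0.637 mA.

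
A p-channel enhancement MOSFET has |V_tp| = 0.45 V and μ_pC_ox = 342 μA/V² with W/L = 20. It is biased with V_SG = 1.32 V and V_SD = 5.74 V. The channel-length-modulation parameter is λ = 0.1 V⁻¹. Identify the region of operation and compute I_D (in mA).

Saturation; I_D = 4.07 mA

k_p = μ_pC_ox · (W/L) = 6.84 mA/V².
V_ov = V_SG − |V_tp| = 1.32 − 0.45 = 0.87 V.
Since V_SD = 5.74 V ≥ V_ov = 0.87 V, the device is in saturation.
I_D = ½ k_p V_ov² (1 + λ V_SD) = 0.5 × 6.84 × 0.87² × (1 + 0.1 × 5.74) = 4.07 mA.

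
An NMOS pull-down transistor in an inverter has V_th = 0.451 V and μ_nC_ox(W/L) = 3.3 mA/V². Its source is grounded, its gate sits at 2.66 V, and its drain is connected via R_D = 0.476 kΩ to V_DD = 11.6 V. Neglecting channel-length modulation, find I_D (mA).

V_GS = V_G = 2.66 V, so V_ov = 2.66 − 0.451 = 2.21 V.
Assume saturation: I_D = ½ k_n V_ov² = 0.5 × 3.3 × 2.21² = 8.05 mA, giving V_DS = V_DD − I_D R_D = 11.6 − 8.05 × 0.476 = 7.77 V.
V_DS = 7.77 V ≥ V_ov = 2.21 V, confirming saturation.

I_D = 8.05 mA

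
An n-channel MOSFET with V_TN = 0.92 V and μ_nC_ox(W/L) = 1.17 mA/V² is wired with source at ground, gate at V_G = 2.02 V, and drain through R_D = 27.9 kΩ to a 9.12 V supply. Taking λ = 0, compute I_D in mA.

V_GS = V_G = 2.02 V, so V_ov = 2.02 − 0.92 = 1.1 V.
Assume saturation: I_D = ½ k_n V_ov² = 0.5 × 1.17 × 1.1² = 0.708 mA, giving V_DS = V_DD − I_D R_D = 9.12 − 0.708 × 27.9 = -10.6 V.
But -10.6 V < V_ov = 1.1 V, so the device is actually in triode.
In triode I_D = k_n[V_ov V_DS − ½ V_DS²] and I_D = (V_DD − V_DS)/R_D. Equating: 16.3 V_DS² − 36.91 V_DS + 9.12 = 0, giving V_DS = 0.282 V (the root below V_ov).
I_D = (9.12 − 0.282) / 27.9 = 0.317 mA.

I_D = 0.317 mA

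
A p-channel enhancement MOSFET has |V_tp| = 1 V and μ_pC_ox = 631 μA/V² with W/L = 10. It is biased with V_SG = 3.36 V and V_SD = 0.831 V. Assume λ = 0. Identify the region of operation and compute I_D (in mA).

k_p = μ_pC_ox · (W/L) = 6.31 mA/V².
V_ov = V_SG − |V_tp| = 3.36 − 1 = 2.36 V.
Since V_SD = 0.831 V < V_ov = 2.36 V, the device is in the triode region.
I_D = k_p [V_ov · V_SD − ½ V_SD²] = 6.31 × [2.36 × 0.831 − 0.5 × 0.831²] = 10.2 mA.

Triode; I_D = 10.2 mA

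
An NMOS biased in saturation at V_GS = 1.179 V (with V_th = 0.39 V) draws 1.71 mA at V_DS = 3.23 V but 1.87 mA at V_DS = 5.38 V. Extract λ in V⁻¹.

λ = 0.0506 V⁻¹

With V_GS fixed, I_D ∝ (1 + λ V_DS) in saturation, so I_D2/I_D1 = (1 + λ V_DS2)/(1 + λ V_DS1).
1.87/1.71 = 1.094 = (1 + 5.38 λ)/(1 + 3.23 λ).
Solving: λ (I_D1 V_DS2 − I_D2 V_DS1) = I_D2 − I_D1, so λ = (1.87 − 1.71) / (1.71 × 5.38 − 1.87 × 3.23) = 0.16 / 3.16 = 0.0506 V⁻¹.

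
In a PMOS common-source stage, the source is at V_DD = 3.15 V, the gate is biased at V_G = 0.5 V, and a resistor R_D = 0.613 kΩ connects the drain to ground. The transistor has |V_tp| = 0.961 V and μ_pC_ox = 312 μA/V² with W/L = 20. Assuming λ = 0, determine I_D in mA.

I_D = 4.35 mA

V_SG = V_DD − V_G = 3.15 − 0.5 = 2.65 V, so V_ov = 2.65 − 0.961 = 1.69 V.
k_p = μ_pC_ox · (W/L) = 6.24 mA/V².
Assume saturation: I_D = ½ k_p V_ov² = 0.5 × 6.24 × 1.69² = 8.9 mA, giving V_SD = V_DD − I_D R_D = 3.15 − 8.9 × 0.613 = -2.31 V.
But -2.31 V < V_ov = 1.69 V, so the device is actually in triode.
In triode I_D = k_p[V_ov V_SD − ½ V_SD²] and I_D = (V_DD − V_SD)/R_D. Equating: 1.91 V_SD² − 7.461 V_SD + 3.15 = 0, giving V_SD = 0.482 V (the root below V_ov).
I_D = (3.15 − 0.482) / 0.613 = 4.35 mA.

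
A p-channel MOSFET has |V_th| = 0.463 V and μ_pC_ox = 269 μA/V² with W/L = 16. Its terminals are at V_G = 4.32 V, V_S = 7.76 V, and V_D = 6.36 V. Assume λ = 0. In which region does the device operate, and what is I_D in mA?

Triode; I_D = 13.7 mA

V_SG = V_S − V_G = 7.76 − 4.32 = 3.44 V; V_SD = V_S − V_D = 7.76 − 6.36 = 1.4 V.
k_p = μ_pC_ox · (W/L) = 4.304 mA/V².
V_ov = V_SG − |V_th| = 3.44 − 0.463 = 2.98 V.
Since V_SD = 1.4 V < V_ov = 2.98 V, the device is in the triode region.
I_D = k_p [V_ov · V_SD − ½ V_SD²] = 4.304 × [2.98 × 1.4 − 0.5 × 1.4²] = 13.7 mA.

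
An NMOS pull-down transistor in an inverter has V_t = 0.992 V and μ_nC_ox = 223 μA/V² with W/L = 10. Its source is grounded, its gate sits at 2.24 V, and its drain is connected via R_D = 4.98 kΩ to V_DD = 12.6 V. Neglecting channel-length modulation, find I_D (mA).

I_D = 1.74 mA

V_GS = V_G = 2.24 V, so V_ov = 2.24 − 0.992 = 1.25 V.
k_n = μ_nC_ox · (W/L) = 2.23 mA/V².
Assume saturation: I_D = ½ k_n V_ov² = 0.5 × 2.23 × 1.25² = 1.74 mA, giving V_DS = V_DD − I_D R_D = 12.6 − 1.74 × 4.98 = 3.95 V.
V_DS = 3.95 V ≥ V_ov = 1.25 V, confirming saturation.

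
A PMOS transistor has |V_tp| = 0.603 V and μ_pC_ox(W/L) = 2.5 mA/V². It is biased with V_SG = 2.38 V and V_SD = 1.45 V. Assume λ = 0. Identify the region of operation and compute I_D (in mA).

V_ov = V_SG − |V_tp| = 2.38 − 0.603 = 1.78 V.
Since V_SD = 1.45 V < V_ov = 1.78 V, the device is in the triode region.
I_D = k_p [V_ov · V_SD − ½ V_SD²] = 2.5 × [1.78 × 1.45 − 0.5 × 1.45²] = 3.81 mA.

Triode; I_D = 3.81 mA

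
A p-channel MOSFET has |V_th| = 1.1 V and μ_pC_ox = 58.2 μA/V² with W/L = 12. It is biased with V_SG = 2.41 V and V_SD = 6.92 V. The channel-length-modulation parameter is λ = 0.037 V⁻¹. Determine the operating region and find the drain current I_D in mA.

Saturation; I_D = 0.753 mA

k_p = μ_pC_ox · (W/L) = 0.6984 mA/V².
V_ov = V_SG − |V_th| = 2.41 − 1.1 = 1.31 V.
Since V_SD = 6.92 V ≥ V_ov = 1.31 V, the device is in saturation.
I_D = ½ k_p V_ov² (1 + λ V_SD) = 0.5 × 0.6984 × 1.31² × (1 + 0.037 × 6.92) = 0.753 mA.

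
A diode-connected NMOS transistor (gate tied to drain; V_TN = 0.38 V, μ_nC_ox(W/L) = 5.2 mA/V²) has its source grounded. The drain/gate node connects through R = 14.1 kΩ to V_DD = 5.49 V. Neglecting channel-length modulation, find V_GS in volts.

V_GS = 0.740 V

With gate tied to drain, V_GS = V_DS ≥ V_GS − V_TN, so the device is in saturation.
KCL at the drain: ½ k_n (V_GS − V_TN)² = (V_DD − V_GS)/R.
Let x = V_GS − 0.38. Then 36.7 x² + x − 5.11 = 0, giving x = 0.36 V (positive root), so V_GS = 0.74 V.
I_D = (V_DD − V_GS)/R = (5.49 − 0.74) / 14.1 = 0.337 mA.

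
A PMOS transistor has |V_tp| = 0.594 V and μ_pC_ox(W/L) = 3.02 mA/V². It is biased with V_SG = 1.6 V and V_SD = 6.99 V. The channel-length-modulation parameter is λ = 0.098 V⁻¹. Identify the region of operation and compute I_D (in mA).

Saturation; I_D = 2.58 mA

V_ov = V_SG − |V_tp| = 1.6 − 0.594 = 1.01 V.
Since V_SD = 6.99 V ≥ V_ov = 1.01 V, the device is in saturation.
I_D = ½ k_p V_ov² (1 + λ V_SD) = 0.5 × 3.02 × 1.01² × (1 + 0.098 × 6.99) = 2.58 mA.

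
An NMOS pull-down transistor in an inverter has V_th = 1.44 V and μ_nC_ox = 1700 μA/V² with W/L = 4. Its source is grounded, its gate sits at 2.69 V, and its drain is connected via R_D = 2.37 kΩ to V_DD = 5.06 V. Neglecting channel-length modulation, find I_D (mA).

I_D = 2.02 mA

V_GS = V_G = 2.69 V, so V_ov = 2.69 − 1.44 = 1.25 V.
k_n = μ_nC_ox · (W/L) = 6.8 mA/V².
Assume saturation: I_D = ½ k_n V_ov² = 0.5 × 6.8 × 1.25² = 5.31 mA, giving V_DS = V_DD − I_D R_D = 5.06 − 5.31 × 2.37 = -7.53 V.
But -7.53 V < V_ov = 1.25 V, so the device is actually in triode.
In triode I_D = k_n[V_ov V_DS − ½ V_DS²] and I_D = (V_DD − V_DS)/R_D. Equating: 8.06 V_DS² − 21.14 V_DS + 5.06 = 0, giving V_DS = 0.266 V (the root below V_ov).
I_D = (5.06 − 0.266) / 2.37 = 2.02 mA.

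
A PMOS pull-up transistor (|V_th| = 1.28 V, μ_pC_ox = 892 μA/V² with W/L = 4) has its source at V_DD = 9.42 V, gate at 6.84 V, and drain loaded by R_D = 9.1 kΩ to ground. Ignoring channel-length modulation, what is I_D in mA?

I_D = 1.01 mA

V_SG = V_DD − V_G = 9.42 − 6.84 = 2.58 V, so V_ov = 2.58 − 1.28 = 1.3 V.
k_p = μ_pC_ox · (W/L) = 3.568 mA/V².
Assume saturation: I_D = ½ k_p V_ov² = 0.5 × 3.568 × 1.3² = 3.01 mA, giving V_SD = V_DD − I_D R_D = 9.42 − 3.01 × 9.1 = -18 V.
But -18 V < V_ov = 1.3 V, so the device is actually in triode.
In triode I_D = k_p[V_ov V_SD − ½ V_SD²] and I_D = (V_DD − V_SD)/R_D. Equating: 16.2 V_SD² − 43.21 V_SD + 9.42 = 0, giving V_SD = 0.24 V (the root below V_ov).
I_D = (9.42 − 0.24) / 9.1 = 1.01 mA.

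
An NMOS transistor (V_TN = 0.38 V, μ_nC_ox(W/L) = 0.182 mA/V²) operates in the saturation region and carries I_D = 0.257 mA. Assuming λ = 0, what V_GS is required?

V_GS = 2.06 V

In saturation I_D = ½ k_n (V_GS − V_TN)², so V_GS − V_TN = √(2 I_D / k_n) = √(2 × 0.257 / 0.182) = 1.68 V.
V_GS = 0.38 + 1.68 = 2.06 V.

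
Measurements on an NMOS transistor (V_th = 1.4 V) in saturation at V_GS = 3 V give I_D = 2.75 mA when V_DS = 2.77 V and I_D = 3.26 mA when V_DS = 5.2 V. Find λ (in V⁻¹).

With V_GS fixed, I_D ∝ (1 + λ V_DS) in saturation, so I_D2/I_D1 = (1 + λ V_DS2)/(1 + λ V_DS1).
3.26/2.75 = 1.185 = (1 + 5.2 λ)/(1 + 2.77 λ).
Solving: λ (I_D1 V_DS2 − I_D2 V_DS1) = I_D2 − I_D1, so λ = (3.26 − 2.75) / (2.75 × 5.2 − 3.26 × 2.77) = 0.51 / 5.27 = 0.0968 V⁻¹.

λ = 0.0968 V⁻¹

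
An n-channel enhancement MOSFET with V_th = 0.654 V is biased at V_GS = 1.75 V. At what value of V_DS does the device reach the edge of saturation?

The boundary between triode and saturation is V_DS = V_GS − V_th = V_ov.
V_ov = 1.75 − 0.654 = 1.1 V.

V_DS,sat = 1.10 V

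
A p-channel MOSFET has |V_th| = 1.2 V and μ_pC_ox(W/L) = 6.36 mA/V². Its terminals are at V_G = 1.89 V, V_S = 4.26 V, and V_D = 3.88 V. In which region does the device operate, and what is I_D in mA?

Triode; I_D = 2.37 mA

V_SG = V_S − V_G = 4.26 − 1.89 = 2.37 V; V_SD = V_S − V_D = 4.26 − 3.88 = 0.38 V.
V_ov = V_SG − |V_th| = 2.37 − 1.2 = 1.17 V.
Since V_SD = 0.38 V < V_ov = 1.17 V, the device is in the triode region.
I_D = k_p [V_ov · V_SD − ½ V_SD²] = 6.36 × [1.17 × 0.38 − 0.5 × 0.38²] = 2.37 mA.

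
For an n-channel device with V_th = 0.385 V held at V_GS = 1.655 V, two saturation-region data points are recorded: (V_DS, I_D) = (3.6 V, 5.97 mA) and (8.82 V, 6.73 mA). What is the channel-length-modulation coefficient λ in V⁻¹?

λ = 0.0267 V⁻¹

With V_GS fixed, I_D ∝ (1 + λ V_DS) in saturation, so I_D2/I_D1 = (1 + λ V_DS2)/(1 + λ V_DS1).
6.73/5.97 = 1.127 = (1 + 8.82 λ)/(1 + 3.6 λ).
Solving: λ (I_D1 V_DS2 − I_D2 V_DS1) = I_D2 − I_D1, so λ = (6.73 − 5.97) / (5.97 × 8.82 − 6.73 × 3.6) = 0.76 / 28.4 = 0.0267 V⁻¹.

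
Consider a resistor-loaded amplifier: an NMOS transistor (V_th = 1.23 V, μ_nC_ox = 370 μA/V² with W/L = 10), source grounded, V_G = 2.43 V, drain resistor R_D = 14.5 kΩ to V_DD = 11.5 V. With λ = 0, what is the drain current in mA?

V_GS = V_G = 2.43 V, so V_ov = 2.43 − 1.23 = 1.2 V.
k_n = μ_nC_ox · (W/L) = 3.7 mA/V².
Assume saturation: I_D = ½ k_n V_ov² = 0.5 × 3.7 × 1.2² = 2.66 mA, giving V_DS = V_DD − I_D R_D = 11.5 − 2.66 × 14.5 = -27.1 V.
But -27.1 V < V_ov = 1.2 V, so the device is actually in triode.
In triode I_D = k_n[V_ov V_DS − ½ V_DS²] and I_D = (V_DD − V_DS)/R_D. Equating: 26.8 V_DS² − 65.38 V_DS + 11.5 = 0, giving V_DS = 0.191 V (the root below V_ov).
I_D = (11.5 − 0.191) / 14.5 = 0.78 mA.

I_D = 0.780 mA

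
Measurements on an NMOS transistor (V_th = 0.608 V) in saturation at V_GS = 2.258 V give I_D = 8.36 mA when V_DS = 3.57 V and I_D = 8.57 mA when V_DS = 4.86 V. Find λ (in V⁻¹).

With V_GS fixed, I_D ∝ (1 + λ V_DS) in saturation, so I_D2/I_D1 = (1 + λ V_DS2)/(1 + λ V_DS1).
8.57/8.36 = 1.025 = (1 + 4.86 λ)/(1 + 3.57 λ).
Solving: λ (I_D1 V_DS2 − I_D2 V_DS1) = I_D2 − I_D1, so λ = (8.57 − 8.36) / (8.36 × 4.86 − 8.57 × 3.57) = 0.21 / 10 = 0.0209 V⁻¹.

λ = 0.0209 V⁻¹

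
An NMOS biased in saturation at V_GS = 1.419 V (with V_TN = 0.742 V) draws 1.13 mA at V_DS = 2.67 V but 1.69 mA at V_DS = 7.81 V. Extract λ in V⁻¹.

With V_GS fixed, I_D ∝ (1 + λ V_DS) in saturation, so I_D2/I_D1 = (1 + λ V_DS2)/(1 + λ V_DS1).
1.69/1.13 = 1.496 = (1 + 7.81 λ)/(1 + 2.67 λ).
Solving: λ (I_D1 V_DS2 − I_D2 V_DS1) = I_D2 − I_D1, so λ = (1.69 − 1.13) / (1.13 × 7.81 − 1.69 × 2.67) = 0.56 / 4.31 = 0.13 V⁻¹.

λ = 0.130 V⁻¹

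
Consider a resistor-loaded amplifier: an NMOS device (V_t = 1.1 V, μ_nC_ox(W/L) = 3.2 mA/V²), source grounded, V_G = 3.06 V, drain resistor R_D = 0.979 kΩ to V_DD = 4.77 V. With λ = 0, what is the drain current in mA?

V_GS = V_G = 3.06 V, so V_ov = 3.06 − 1.1 = 1.96 V.
Assume saturation: I_D = ½ k_n V_ov² = 0.5 × 3.2 × 1.96² = 6.15 mA, giving V_DS = V_DD − I_D R_D = 4.77 − 6.15 × 0.979 = -1.25 V.
But -1.25 V < V_ov = 1.96 V, so the device is actually in triode.
In triode I_D = k_n[V_ov V_DS − ½ V_DS²] and I_D = (V_DD − V_DS)/R_D. Equating: 1.57 V_DS² − 7.14 V_DS + 4.77 = 0, giving V_DS = 0.813 V (the root below V_ov).
I_D = (4.77 − 0.813) / 0.979 = 4.04 mA.

I_D = 4.04 mA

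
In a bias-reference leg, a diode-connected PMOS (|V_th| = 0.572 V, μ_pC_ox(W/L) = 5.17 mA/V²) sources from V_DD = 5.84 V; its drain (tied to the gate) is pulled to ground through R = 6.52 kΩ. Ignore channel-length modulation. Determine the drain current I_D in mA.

I_D = 0.727 mA

With gate tied to drain, V_SG = V_SD ≥ V_SG − |V_th|, so the device is in saturation.
KCL at the drain: ½ k_p (V_SG − |V_th|)² = (V_DD − V_SG)/R.
Let x = V_SG − 0.572. Then 16.9 x² + x − 5.268 = 0, giving x = 0.53 V (positive root), so V_SG = 1.1 V.
I_D = (V_DD − V_SG)/R = (5.84 − 1.1) / 6.52 = 0.727 mA.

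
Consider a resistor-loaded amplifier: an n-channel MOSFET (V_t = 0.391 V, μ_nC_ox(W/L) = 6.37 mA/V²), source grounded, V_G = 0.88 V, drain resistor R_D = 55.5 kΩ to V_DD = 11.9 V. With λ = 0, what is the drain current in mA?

I_D = 0.213 mA

V_GS = V_G = 0.88 V, so V_ov = 0.88 − 0.391 = 0.489 V.
Assume saturation: I_D = ½ k_n V_ov² = 0.5 × 6.37 × 0.489² = 0.762 mA, giving V_DS = V_DD − I_D R_D = 11.9 − 0.762 × 55.5 = -30.4 V.
But -30.4 V < V_ov = 0.489 V, so the device is actually in triode.
In triode I_D = k_n[V_ov V_DS − ½ V_DS²] and I_D = (V_DD − V_DS)/R_D. Equating: 177 V_DS² − 173.9 V_DS + 11.9 = 0, giving V_DS = 0.074 V (the root below V_ov).
I_D = (11.9 − 0.074) / 55.5 = 0.213 mA.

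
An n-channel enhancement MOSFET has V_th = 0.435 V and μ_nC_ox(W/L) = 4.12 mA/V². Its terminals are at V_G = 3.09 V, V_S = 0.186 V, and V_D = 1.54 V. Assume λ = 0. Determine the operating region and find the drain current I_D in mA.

Triode; I_D = 10.0 mA

V_GS = V_G − V_S = 3.09 − 0.186 = 2.9 V; V_DS = V_D − V_S = 1.54 − 0.186 = 1.35 V.
V_ov = V_GS − V_th = 2.9 − 0.435 = 2.47 V.
Since V_DS = 1.35 V < V_ov = 2.47 V, the device is in the triode region.
I_D = k_n [V_ov · V_DS − ½ V_DS²] = 4.12 × [2.47 × 1.35 − 0.5 × 1.35²] = 10 mA.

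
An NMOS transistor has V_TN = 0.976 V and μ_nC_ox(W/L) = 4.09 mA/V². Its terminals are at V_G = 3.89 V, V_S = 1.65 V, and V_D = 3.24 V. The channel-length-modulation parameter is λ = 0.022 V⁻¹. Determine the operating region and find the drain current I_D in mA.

Saturation; I_D = 3.38 mA

V_GS = V_G − V_S = 3.89 − 1.65 = 2.24 V; V_DS = V_D − V_S = 3.24 − 1.65 = 1.59 V.
V_ov = V_GS − V_TN = 2.24 − 0.976 = 1.26 V.
Since V_DS = 1.59 V ≥ V_ov = 1.26 V, the device is in saturation.
I_D = ½ k_n V_ov² (1 + λ V_DS) = 0.5 × 4.09 × 1.26² × (1 + 0.022 × 1.59) = 3.38 mA.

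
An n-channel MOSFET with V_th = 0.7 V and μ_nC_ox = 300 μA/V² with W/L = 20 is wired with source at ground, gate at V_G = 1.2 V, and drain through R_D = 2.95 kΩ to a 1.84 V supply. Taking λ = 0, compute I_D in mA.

I_D = 0.543 mA

V_GS = V_G = 1.2 V, so V_ov = 1.2 − 0.7 = 0.5 V.
k_n = μ_nC_ox · (W/L) = 6 mA/V².
Assume saturation: I_D = ½ k_n V_ov² = 0.5 × 6 × 0.5² = 0.75 mA, giving V_DS = V_DD − I_D R_D = 1.84 − 0.75 × 2.95 = -0.373 V.
But -0.373 V < V_ov = 0.5 V, so the device is actually in triode.
In triode I_D = k_n[V_ov V_DS − ½ V_DS²] and I_D = (V_DD − V_DS)/R_D. Equating: 8.85 V_DS² − 9.85 V_DS + 1.84 = 0, giving V_DS = 0.237 V (the root below V_ov).
I_D = (1.84 − 0.237) / 2.95 = 0.543 mA.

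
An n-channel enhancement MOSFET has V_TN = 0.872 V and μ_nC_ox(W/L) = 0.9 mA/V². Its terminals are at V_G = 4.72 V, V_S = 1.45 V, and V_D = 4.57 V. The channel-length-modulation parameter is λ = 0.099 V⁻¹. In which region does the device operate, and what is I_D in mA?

Saturation; I_D = 3.39 mA

V_GS = V_G − V_S = 4.72 − 1.45 = 3.27 V; V_DS = V_D − V_S = 4.57 − 1.45 = 3.12 V.
V_ov = V_GS − V_TN = 3.27 − 0.872 = 2.4 V.
Since V_DS = 3.12 V ≥ V_ov = 2.4 V, the device is in saturation.
I_D = ½ k_n V_ov² (1 + λ V_DS) = 0.5 × 0.9 × 2.4² × (1 + 0.099 × 3.12) = 3.39 mA.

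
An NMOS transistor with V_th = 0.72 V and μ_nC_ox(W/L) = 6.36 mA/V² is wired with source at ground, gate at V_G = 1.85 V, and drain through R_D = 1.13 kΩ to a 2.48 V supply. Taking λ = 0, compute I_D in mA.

I_D = 1.92 mA

V_GS = V_G = 1.85 V, so V_ov = 1.85 − 0.72 = 1.13 V.
Assume saturation: I_D = ½ k_n V_ov² = 0.5 × 6.36 × 1.13² = 4.06 mA, giving V_DS = V_DD − I_D R_D = 2.48 − 4.06 × 1.13 = -2.11 V.
But -2.11 V < V_ov = 1.13 V, so the device is actually in triode.
In triode I_D = k_n[V_ov V_DS − ½ V_DS²] and I_D = (V_DD − V_DS)/R_D. Equating: 3.59 V_DS² − 9.121 V_DS + 2.48 = 0, giving V_DS = 0.31 V (the root below V_ov).
I_D = (2.48 − 0.31) / 1.13 = 1.92 mA.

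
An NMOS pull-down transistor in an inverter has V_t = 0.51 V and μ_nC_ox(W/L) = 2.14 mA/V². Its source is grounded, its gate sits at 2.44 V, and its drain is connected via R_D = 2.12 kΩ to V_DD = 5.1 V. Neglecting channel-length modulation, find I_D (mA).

V_GS = V_G = 2.44 V, so V_ov = 2.44 − 0.51 = 1.93 V.
Assume saturation: I_D = ½ k_n V_ov² = 0.5 × 2.14 × 1.93² = 3.99 mA, giving V_DS = V_DD − I_D R_D = 5.1 − 3.99 × 2.12 = -3.35 V.
But -3.35 V < V_ov = 1.93 V, so the device is actually in triode.
In triode I_D = k_n[V_ov V_DS − ½ V_DS²] and I_D = (V_DD − V_DS)/R_D. Equating: 2.27 V_DS² − 9.756 V_DS + 5.1 = 0, giving V_DS = 0.609 V (the root below V_ov).
I_D = (5.1 − 0.609) / 2.12 = 2.12 mA.

I_D = 2.12 mA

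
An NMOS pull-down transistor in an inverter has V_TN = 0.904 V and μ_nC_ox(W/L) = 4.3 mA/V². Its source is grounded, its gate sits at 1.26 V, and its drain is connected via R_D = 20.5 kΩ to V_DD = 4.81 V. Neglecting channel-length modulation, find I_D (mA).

I_D = 0.225 mA

V_GS = V_G = 1.26 V, so V_ov = 1.26 − 0.904 = 0.356 V.
Assume saturation: I_D = ½ k_n V_ov² = 0.5 × 4.3 × 0.356² = 0.272 mA, giving V_DS = V_DD − I_D R_D = 4.81 − 0.272 × 20.5 = -0.776 V.
But -0.776 V < V_ov = 0.356 V, so the device is actually in triode.
In triode I_D = k_n[V_ov V_DS − ½ V_DS²] and I_D = (V_DD − V_DS)/R_D. Equating: 44.1 V_DS² − 32.38 V_DS + 4.81 = 0, giving V_DS = 0.207 V (the root below V_ov).
I_D = (4.81 − 0.207) / 20.5 = 0.225 mA.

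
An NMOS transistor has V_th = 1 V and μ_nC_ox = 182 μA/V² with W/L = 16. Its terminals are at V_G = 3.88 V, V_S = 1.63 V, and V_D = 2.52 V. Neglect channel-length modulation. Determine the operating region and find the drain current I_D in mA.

V_GS = V_G − V_S = 3.88 − 1.63 = 2.25 V; V_DS = V_D − V_S = 2.52 − 1.63 = 0.89 V.
k_n = μ_nC_ox · (W/L) = 2.912 mA/V².
V_ov = V_GS − V_th = 2.25 − 1 = 1.25 V.
Since V_DS = 0.89 V < V_ov = 1.25 V, the device is in the triode region.
I_D = k_n [V_ov · V_DS − ½ V_DS²] = 2.912 × [1.25 × 0.89 − 0.5 × 0.89²] = 2.09 mA.

Triode; I_D = 2.09 mA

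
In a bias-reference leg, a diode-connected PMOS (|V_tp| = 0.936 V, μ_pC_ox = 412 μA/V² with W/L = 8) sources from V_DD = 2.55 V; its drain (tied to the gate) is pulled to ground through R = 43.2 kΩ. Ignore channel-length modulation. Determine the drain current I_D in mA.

With gate tied to drain, V_SG = V_SD ≥ V_SG − |V_tp|, so the device is in saturation.
k_p = μ_pC_ox · (W/L) = 3.296 mA/V².
KCL at the drain: ½ k_p (V_SG − |V_tp|)² = (V_DD − V_SG)/R.
Let x = V_SG − 0.936. Then 71.2 x² + x − 1.614 = 0, giving x = 0.144 V (positive root), so V_SG = 1.08 V.
I_D = (V_DD − V_SG)/R = (2.55 − 1.08) / 43.2 = 0.034 mA.

I_D = 0.0340 mA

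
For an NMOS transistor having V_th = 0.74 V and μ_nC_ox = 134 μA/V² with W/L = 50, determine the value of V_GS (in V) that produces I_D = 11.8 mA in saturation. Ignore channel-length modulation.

k_n = μ_nC_ox · (W/L) = 6.7 mA/V².
In saturation I_D = ½ k_n (V_GS − V_th)², so V_GS − V_th = √(2 I_D / k_n) = √(2 × 11.8 / 6.7) = 1.88 V.
V_GS = 0.74 + 1.88 = 2.62 V.

V_GS = 2.62 V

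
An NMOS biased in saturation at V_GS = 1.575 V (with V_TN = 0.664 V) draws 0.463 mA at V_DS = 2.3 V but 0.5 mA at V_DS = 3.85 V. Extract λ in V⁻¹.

With V_GS fixed, I_D ∝ (1 + λ V_DS) in saturation, so I_D2/I_D1 = (1 + λ V_DS2)/(1 + λ V_DS1).
0.5/0.463 = 1.08 = (1 + 3.85 λ)/(1 + 2.3 λ).
Solving: λ (I_D1 V_DS2 − I_D2 V_DS1) = I_D2 − I_D1, so λ = (0.5 − 0.463) / (0.463 × 3.85 − 0.5 × 2.3) = 0.037 / 0.633 = 0.0585 V⁻¹.

λ = 0.0585 V⁻¹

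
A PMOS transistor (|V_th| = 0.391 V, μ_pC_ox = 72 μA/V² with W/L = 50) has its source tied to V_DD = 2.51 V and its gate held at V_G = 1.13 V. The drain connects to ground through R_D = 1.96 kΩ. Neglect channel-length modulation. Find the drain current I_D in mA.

I_D = 1.09 mA

V_SG = V_DD − V_G = 2.51 − 1.13 = 1.38 V, so V_ov = 1.38 − 0.391 = 0.989 V.
k_p = μ_pC_ox · (W/L) = 3.6 mA/V².
Assume saturation: I_D = ½ k_p V_ov² = 0.5 × 3.6 × 0.989² = 1.76 mA, giving V_SD = V_DD − I_D R_D = 2.51 − 1.76 × 1.96 = -0.941 V.
But -0.941 V < V_ov = 0.989 V, so the device is actually in triode.
In triode I_D = k_p[V_ov V_SD − ½ V_SD²] and I_D = (V_DD − V_SD)/R_D. Equating: 3.53 V_SD² − 7.978 V_SD + 2.51 = 0, giving V_SD = 0.378 V (the root below V_ov).
I_D = (2.51 − 0.378) / 1.96 = 1.09 mA.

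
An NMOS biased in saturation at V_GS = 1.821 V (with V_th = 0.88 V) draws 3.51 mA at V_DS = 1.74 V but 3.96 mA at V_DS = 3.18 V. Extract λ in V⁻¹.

λ = 0.105 V⁻¹

With V_GS fixed, I_D ∝ (1 + λ V_DS) in saturation, so I_D2/I_D1 = (1 + λ V_DS2)/(1 + λ V_DS1).
3.96/3.51 = 1.128 = (1 + 3.18 λ)/(1 + 1.74 λ).
Solving: λ (I_D1 V_DS2 − I_D2 V_DS1) = I_D2 − I_D1, so λ = (3.96 − 3.51) / (3.51 × 3.18 − 3.96 × 1.74) = 0.45 / 4.27 = 0.105 V⁻¹.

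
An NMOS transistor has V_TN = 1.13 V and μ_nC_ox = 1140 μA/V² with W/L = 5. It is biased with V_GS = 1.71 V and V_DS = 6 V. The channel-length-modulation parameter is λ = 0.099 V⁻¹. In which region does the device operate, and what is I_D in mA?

k_n = μ_nC_ox · (W/L) = 5.7 mA/V².
V_ov = V_GS − V_TN = 1.71 − 1.13 = 0.58 V.
Since V_DS = 6 V ≥ V_ov = 0.58 V, the device is in saturation.
I_D = ½ k_n V_ov² (1 + λ V_DS) = 0.5 × 5.7 × 0.58² × (1 + 0.099 × 6) = 1.53 mA.

Saturation; I_D = 1.53 mA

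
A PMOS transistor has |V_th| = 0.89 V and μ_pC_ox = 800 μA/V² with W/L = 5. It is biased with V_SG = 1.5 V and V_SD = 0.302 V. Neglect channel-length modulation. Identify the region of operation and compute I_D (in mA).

Triode; I_D = 0.554 mA

k_p = μ_pC_ox · (W/L) = 4 mA/V².
V_ov = V_SG − |V_th| = 1.5 − 0.89 = 0.61 V.
Since V_SD = 0.302 V < V_ov = 0.61 V, the device is in the triode region.
I_D = k_p [V_ov · V_SD − ½ V_SD²] = 4 × [0.61 × 0.302 − 0.5 × 0.302²] = 0.554 mA.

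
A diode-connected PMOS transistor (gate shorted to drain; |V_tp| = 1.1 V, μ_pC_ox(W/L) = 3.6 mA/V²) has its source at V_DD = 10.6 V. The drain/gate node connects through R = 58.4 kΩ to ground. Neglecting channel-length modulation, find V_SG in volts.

With gate tied to drain, V_SG = V_SD ≥ V_SG − |V_tp|, so the device is in saturation.
KCL at the drain: ½ k_p (V_SG − |V_tp|)² = (V_DD − V_SG)/R.
Let x = V_SG − 1.1. Then 105 x² + x − 9.5 = 0, giving x = 0.296 V (positive root), so V_SG = 1.4 V.
I_D = (V_DD − V_SG)/R = (10.6 − 1.4) / 58.4 = 0.158 mA.

V_SG = 1.40 V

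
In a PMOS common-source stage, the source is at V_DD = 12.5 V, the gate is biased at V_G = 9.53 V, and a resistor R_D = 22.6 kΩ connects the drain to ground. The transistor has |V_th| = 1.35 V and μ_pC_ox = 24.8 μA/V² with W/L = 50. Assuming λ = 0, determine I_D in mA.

V_SG = V_DD − V_G = 12.5 − 9.53 = 2.97 V, so V_ov = 2.97 − 1.35 = 1.62 V.
k_p = μ_pC_ox · (W/L) = 1.24 mA/V².
Assume saturation: I_D = ½ k_p V_ov² = 0.5 × 1.24 × 1.62² = 1.63 mA, giving V_SD = V_DD − I_D R_D = 12.5 − 1.63 × 22.6 = -24.3 V.
But -24.3 V < V_ov = 1.62 V, so the device is actually in triode.
In triode I_D = k_p[V_ov V_SD − ½ V_SD²] and I_D = (V_DD − V_SD)/R_D. Equating: 14 V_SD² − 46.4 V_SD + 12.5 = 0, giving V_SD = 0.296 V (the root below V_ov).
I_D = (12.5 − 0.296) / 22.6 = 0.54 mA.

I_D = 0.540 mA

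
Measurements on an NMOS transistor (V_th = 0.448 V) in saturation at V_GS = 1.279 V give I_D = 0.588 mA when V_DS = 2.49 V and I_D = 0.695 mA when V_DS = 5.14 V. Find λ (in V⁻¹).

With V_GS fixed, I_D ∝ (1 + λ V_DS) in saturation, so I_D2/I_D1 = (1 + λ V_DS2)/(1 + λ V_DS1).
0.695/0.588 = 1.182 = (1 + 5.14 λ)/(1 + 2.49 λ).
Solving: λ (I_D1 V_DS2 − I_D2 V_DS1) = I_D2 − I_D1, so λ = (0.695 − 0.588) / (0.588 × 5.14 − 0.695 × 2.49) = 0.107 / 1.29 = 0.0828 V⁻¹.

λ = 0.0828 V⁻¹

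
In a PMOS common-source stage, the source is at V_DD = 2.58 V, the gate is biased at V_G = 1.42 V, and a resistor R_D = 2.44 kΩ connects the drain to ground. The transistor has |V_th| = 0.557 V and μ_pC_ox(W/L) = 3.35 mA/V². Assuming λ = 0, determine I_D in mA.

V_SG = V_DD − V_G = 2.58 − 1.42 = 1.16 V, so V_ov = 1.16 − 0.557 = 0.603 V.
Assume saturation: I_D = ½ k_p V_ov² = 0.5 × 3.35 × 0.603² = 0.609 mA, giving V_SD = V_DD − I_D R_D = 2.58 − 0.609 × 2.44 = 1.09 V.
V_SD = 1.09 V ≥ V_ov = 0.603 V, confirming saturation.

I_D = 0.609 mA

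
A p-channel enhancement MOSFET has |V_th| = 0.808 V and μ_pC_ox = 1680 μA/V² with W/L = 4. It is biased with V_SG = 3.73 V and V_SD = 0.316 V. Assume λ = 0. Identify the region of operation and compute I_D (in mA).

k_p = μ_pC_ox · (W/L) = 6.72 mA/V².
V_ov = V_SG − |V_th| = 3.73 − 0.808 = 2.92 V.
Since V_SD = 0.316 V < V_ov = 2.92 V, the device is in the triode region.
I_D = k_p [V_ov · V_SD − ½ V_SD²] = 6.72 × [2.92 × 0.316 − 0.5 × 0.316²] = 5.87 mA.

Triode; I_D = 5.87 mA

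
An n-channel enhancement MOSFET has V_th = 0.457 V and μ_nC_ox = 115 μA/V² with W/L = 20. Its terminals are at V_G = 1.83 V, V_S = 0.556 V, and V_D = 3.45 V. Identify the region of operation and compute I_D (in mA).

V_GS = V_G − V_S = 1.83 − 0.556 = 1.27 V; V_DS = V_D − V_S = 3.45 − 0.556 = 2.89 V.
k_n = μ_nC_ox · (W/L) = 2.3 mA/V².
V_ov = V_GS − V_th = 1.27 − 0.457 = 0.817 V.
Since V_DS = 2.89 V ≥ V_ov = 0.817 V, the device is in saturation.
I_D = ½ k_n V_ov² = 0.5 × 2.3 × 0.817² = 0.768 mA.

Saturation; I_D = 0.768 mA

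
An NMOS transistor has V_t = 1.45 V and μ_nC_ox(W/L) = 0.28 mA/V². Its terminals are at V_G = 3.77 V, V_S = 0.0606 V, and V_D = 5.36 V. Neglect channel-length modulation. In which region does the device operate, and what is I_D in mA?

V_GS = V_G − V_S = 3.77 − 0.0606 = 3.71 V; V_DS = V_D − V_S = 5.36 − 0.0606 = 5.3 V.
V_ov = V_GS − V_t = 3.71 − 1.45 = 2.26 V.
Since V_DS = 5.3 V ≥ V_ov = 2.26 V, the device is in saturation.
I_D = ½ k_n V_ov² = 0.5 × 0.28 × 2.26² = 0.715 mA.

Saturation; I_D = 0.715 mA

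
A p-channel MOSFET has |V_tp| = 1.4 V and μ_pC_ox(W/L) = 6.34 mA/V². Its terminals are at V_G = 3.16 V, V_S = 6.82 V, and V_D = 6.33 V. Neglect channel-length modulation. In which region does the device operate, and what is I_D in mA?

Triode; I_D = 6.26 mA

V_SG = V_S − V_G = 6.82 − 3.16 = 3.66 V; V_SD = V_S − V_D = 6.82 − 6.33 = 0.49 V.
V_ov = V_SG − |V_tp| = 3.66 − 1.4 = 2.26 V.
Since V_SD = 0.49 V < V_ov = 2.26 V, the device is in the triode region.
I_D = k_p [V_ov · V_SD − ½ V_SD²] = 6.34 × [2.26 × 0.49 − 0.5 × 0.49²] = 6.26 mA.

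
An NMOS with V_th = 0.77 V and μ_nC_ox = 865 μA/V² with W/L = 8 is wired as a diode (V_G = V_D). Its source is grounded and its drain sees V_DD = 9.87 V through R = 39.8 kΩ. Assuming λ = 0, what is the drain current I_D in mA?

With gate tied to drain, V_GS = V_DS ≥ V_GS − V_th, so the device is in saturation.
k_n = μ_nC_ox · (W/L) = 6.92 mA/V².
KCL at the drain: ½ k_n (V_GS − V_th)² = (V_DD − V_GS)/R.
Let x = V_GS − 0.77. Then 138 x² + x − 9.1 = 0, giving x = 0.253 V (positive root), so V_GS = 1.02 V.
I_D = (V_DD − V_GS)/R = (9.87 − 1.02) / 39.8 = 0.222 mA.

I_D = 0.222 mA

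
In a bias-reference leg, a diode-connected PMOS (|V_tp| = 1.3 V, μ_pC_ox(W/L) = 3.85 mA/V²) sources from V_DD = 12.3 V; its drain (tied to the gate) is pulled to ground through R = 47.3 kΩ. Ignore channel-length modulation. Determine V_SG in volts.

V_SG = 1.64 V

With gate tied to drain, V_SG = V_SD ≥ V_SG − |V_tp|, so the device is in saturation.
KCL at the drain: ½ k_p (V_SG − |V_tp|)² = (V_DD − V_SG)/R.
Let x = V_SG − 1.3. Then 91.1 x² + x − 11 = 0, giving x = 0.342 V (positive root), so V_SG = 1.64 V.
I_D = (V_DD − V_SG)/R = (12.3 − 1.64) / 47.3 = 0.225 mA.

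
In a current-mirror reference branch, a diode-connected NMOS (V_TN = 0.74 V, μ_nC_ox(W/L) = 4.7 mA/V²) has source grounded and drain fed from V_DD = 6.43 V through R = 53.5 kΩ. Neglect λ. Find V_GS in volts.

With gate tied to drain, V_GS = V_DS ≥ V_GS − V_TN, so the device is in saturation.
KCL at the drain: ½ k_n (V_GS − V_TN)² = (V_DD − V_GS)/R.
Let x = V_GS − 0.74. Then 126 x² + x − 5.69 = 0, giving x = 0.209 V (positive root), so V_GS = 0.949 V.
I_D = (V_DD − V_GS)/R = (6.43 − 0.949) / 53.5 = 0.102 mA.

V_GS = 0.949 V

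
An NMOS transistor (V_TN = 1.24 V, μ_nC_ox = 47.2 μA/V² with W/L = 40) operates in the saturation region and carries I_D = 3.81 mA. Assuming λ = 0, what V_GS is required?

k_n = μ_nC_ox · (W/L) = 1.888 mA/V².
In saturation I_D = ½ k_n (V_GS − V_TN)², so V_GS − V_TN = √(2 I_D / k_n) = √(2 × 3.81 / 1.888) = 2.01 V.
V_GS = 1.24 + 2.01 = 3.25 V.

V_GS = 3.25 V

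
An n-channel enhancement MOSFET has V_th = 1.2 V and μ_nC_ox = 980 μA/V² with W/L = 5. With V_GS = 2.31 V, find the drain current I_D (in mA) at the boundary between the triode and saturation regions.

I_D = 3.02 mA

At the boundary V_DS = V_ov = V_GS − V_th = 2.31 − 1.2 = 1.11 V.
k_n = μ_nC_ox · (W/L) = 4.9 mA/V².
I_D = ½ k_n V_ov² = 0.5 × 4.9 × 1.11² = 3.02 mA.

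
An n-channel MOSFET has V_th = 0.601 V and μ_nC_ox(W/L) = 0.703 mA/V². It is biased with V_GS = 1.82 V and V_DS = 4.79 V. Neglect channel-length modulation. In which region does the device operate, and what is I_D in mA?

Saturation; I_D = 0.522 mA

V_ov = V_GS − V_th = 1.82 − 0.601 = 1.22 V.
Since V_DS = 4.79 V ≥ V_ov = 1.22 V, the device is in saturation.
I_D = ½ k_n V_ov² = 0.5 × 0.703 × 1.22² = 0.522 mA.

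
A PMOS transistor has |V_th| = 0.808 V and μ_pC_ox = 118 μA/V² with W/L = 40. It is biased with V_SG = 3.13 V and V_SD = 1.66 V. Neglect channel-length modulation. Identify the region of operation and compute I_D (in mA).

Triode; I_D = 11.7 mA

k_p = μ_pC_ox · (W/L) = 4.72 mA/V².
V_ov = V_SG − |V_th| = 3.13 − 0.808 = 2.32 V.
Since V_SD = 1.66 V < V_ov = 2.32 V, the device is in the triode region.
I_D = k_p [V_ov · V_SD − ½ V_SD²] = 4.72 × [2.32 × 1.66 − 0.5 × 1.66²] = 11.7 mA.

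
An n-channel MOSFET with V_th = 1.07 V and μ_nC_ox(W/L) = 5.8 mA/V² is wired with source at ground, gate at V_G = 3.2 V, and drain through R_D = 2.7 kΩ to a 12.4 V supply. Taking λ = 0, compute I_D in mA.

V_GS = V_G = 3.2 V, so V_ov = 3.2 − 1.07 = 2.13 V.
Assume saturation: I_D = ½ k_n V_ov² = 0.5 × 5.8 × 2.13² = 13.2 mA, giving V_DS = V_DD − I_D R_D = 12.4 − 13.2 × 2.7 = -23.1 V.
But -23.1 V < V_ov = 2.13 V, so the device is actually in triode.
In triode I_D = k_n[V_ov V_DS − ½ V_DS²] and I_D = (V_DD − V_DS)/R_D. Equating: 7.83 V_DS² − 34.36 V_DS + 12.4 = 0, giving V_DS = 0.397 V (the root below V_ov).
I_D = (12.4 − 0.397) / 2.7 = 4.45 mA.

I_D = 4.45 mA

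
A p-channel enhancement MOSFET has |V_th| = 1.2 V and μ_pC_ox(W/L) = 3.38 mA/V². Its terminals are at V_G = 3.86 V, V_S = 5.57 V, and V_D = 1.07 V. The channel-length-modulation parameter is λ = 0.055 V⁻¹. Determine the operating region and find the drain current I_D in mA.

V_SG = V_S − V_G = 5.57 − 3.86 = 1.71 V; V_SD = V_S − V_D = 5.57 − 1.07 = 4.5 V.
V_ov = V_SG − |V_th| = 1.71 − 1.2 = 0.51 V.
Since V_SD = 4.5 V ≥ V_ov = 0.51 V, the device is in saturation.
I_D = ½ k_p V_ov² (1 + λ V_SD) = 0.5 × 3.38 × 0.51² × (1 + 0.055 × 4.5) = 0.548 mA.

Saturation; I_D = 0.548 mA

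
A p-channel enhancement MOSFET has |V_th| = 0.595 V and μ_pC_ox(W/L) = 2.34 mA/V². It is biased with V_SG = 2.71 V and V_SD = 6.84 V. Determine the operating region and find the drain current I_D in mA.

V_ov = V_SG − |V_th| = 2.71 − 0.595 = 2.12 V.
Since V_SD = 6.84 V ≥ V_ov = 2.12 V, the device is in saturation.
I_D = ½ k_p V_ov² = 0.5 × 2.34 × 2.12² = 5.23 mA.

Saturation; I_D = 5.23 mA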